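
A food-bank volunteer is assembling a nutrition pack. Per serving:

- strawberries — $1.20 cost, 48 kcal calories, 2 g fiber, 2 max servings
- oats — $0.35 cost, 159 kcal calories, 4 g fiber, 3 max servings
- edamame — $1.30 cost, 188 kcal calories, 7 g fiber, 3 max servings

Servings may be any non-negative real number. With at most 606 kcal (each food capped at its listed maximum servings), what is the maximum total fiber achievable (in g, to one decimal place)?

23.0 g

Fiber per kcal: strawberries 0.04167, edamame 0.03723, oats 0.02516.
Take 2 servings of strawberries: uses 96 kcal, +4.0 g fiber (running total 4.0 g).
Take 2.713 servings of edamame: uses 510 kcal, +19.0 g fiber (running total 23.0 g).
Greedy by best ratio exhausts the calories allowance optimally: 23.0 g.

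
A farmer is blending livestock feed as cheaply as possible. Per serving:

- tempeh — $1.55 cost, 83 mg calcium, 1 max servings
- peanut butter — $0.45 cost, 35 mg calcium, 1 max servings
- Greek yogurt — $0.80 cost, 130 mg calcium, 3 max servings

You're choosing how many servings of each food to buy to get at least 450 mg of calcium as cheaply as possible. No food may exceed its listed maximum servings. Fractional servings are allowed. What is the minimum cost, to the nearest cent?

$3.32

Cost per mg of calcium: Greek yogurt $0.0062, peanut butter $0.0129, tempeh $0.0187.
Take 3 servings of Greek yogurt: +390.0 mg calcium for $2.40 (total $2.40, still need 60.0 mg).
Take 1 serving of peanut butter: +35.0 mg calcium for $0.45 (total $2.85, still need 25.0 mg).
Take 0.3012 servings of tempeh: +25.0 mg calcium for $0.47 (total $3.32, still need 0.0 mg).
Filling from the cheapest source first is optimal under one linear minimum: $3.32.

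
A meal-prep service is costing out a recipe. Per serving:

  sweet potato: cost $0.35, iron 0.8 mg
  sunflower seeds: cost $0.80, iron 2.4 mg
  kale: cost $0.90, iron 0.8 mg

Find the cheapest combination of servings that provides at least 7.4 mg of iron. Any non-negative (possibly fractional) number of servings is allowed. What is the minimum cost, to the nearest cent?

Cost per mg of iron: sunflower seeds $0.3333, sweet potato $0.4375, kale $1.1250.
With no serving limits, use only sunflower seeds: 7.4 mg / 2.4 mg = 3.083 servings × $0.80 = $2.47.

$2.47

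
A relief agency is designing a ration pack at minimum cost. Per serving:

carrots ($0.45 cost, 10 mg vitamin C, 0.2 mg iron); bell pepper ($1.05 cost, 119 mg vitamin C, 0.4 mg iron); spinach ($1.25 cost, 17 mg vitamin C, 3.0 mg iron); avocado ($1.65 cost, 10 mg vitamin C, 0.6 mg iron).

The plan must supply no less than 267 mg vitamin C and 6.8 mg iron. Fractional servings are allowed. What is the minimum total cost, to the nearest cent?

An LP optimum is at a vertex; with two nutrient constraints at most two foods are used. Check each candidate.
carrots only: max(267/10, 6.8/0.2) = 34 servings → $15.30.
bell pepper only: max(267/119, 6.8/0.4) = 17 servings → $17.85.
spinach only: max(267/17, 6.8/3.0) = 15.71 servings → $19.63.
avocado only: max(267/10, 6.8/0.6) = 26.7 servings → $44.05.
carrots + bell pepper: the both-tight solution has a negative serving — not a feasible corner.
carrots + spinach with both tight: 25.77 servings and 0.5489 servings → $12.28.
carrots + avocado with both tight: 23.05 servings and 3.65 servings → $16.39.
bell pepper + spinach with both tight: 1.957 servings and 2.006 servings → $4.56.
bell pepper + avocado with both tight: 1.368 servings and 10.42 servings → $18.63.
spinach + avocado with both targets exact would need a negative amount; discard.
The minimum over all feasible corners is $4.56.

$4.56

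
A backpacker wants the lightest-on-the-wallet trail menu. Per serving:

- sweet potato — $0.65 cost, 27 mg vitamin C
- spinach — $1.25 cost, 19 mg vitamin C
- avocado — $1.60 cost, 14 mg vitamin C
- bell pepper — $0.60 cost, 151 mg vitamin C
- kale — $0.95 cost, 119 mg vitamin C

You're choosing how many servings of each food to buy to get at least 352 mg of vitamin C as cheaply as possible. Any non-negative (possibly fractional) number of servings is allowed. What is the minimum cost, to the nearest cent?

$1.40

Cost per mg of vitamin C: bell pepper $0.0040, kale $0.0080, sweet potato $0.0241, spinach $0.0658, avocado $0.1143.
With no serving limits, use only bell pepper: 352 mg / 151 mg = 2.331 servings × $0.60 = $1.40.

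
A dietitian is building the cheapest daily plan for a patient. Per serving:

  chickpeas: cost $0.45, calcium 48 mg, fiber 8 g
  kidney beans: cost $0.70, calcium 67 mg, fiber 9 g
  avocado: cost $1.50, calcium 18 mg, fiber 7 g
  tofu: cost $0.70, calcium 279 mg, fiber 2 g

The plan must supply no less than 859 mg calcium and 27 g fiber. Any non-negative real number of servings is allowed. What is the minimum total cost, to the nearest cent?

$3.05

This is a tiny linear program; its minimum lies at a vertex of the feasible set. List the vertices and price them.
chickpeas only: max(859/48, 27/8) = 17.9 servings → $8.05.
kidney beans only: max(859/67, 27/9) = 12.82 servings → $8.97.
avocado only: max(859/18, 27/7) = 47.72 servings → $71.58.
tofu only: max(859/279, 27/2) = 13.5 servings → $9.45.
chickpeas + kidney beans: the both-tight solution has a negative serving — not a feasible corner.
chickpeas + avocado with both targets exact would need a negative amount; discard.
chickpeas + tofu with both tight: 2.722 servings and 2.61 servings → $3.05.
kidney beans + avocado with both targets exact would need a negative amount; discard.
kidney beans + tofu with both tight: 2.446 servings and 2.491 servings → $3.46.
avocado + tofu with both tight: 3.033 servings and 2.883 servings → $6.57.
So the least-cost plan costs $3.05.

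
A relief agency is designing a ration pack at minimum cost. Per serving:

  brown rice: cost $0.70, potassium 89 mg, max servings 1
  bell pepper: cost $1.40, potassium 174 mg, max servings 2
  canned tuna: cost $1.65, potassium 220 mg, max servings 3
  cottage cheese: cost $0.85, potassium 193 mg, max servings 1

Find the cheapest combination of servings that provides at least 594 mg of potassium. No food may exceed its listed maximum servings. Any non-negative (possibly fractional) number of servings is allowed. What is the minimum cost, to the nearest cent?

Cost per mg of potassium: cottage cheese $0.0044, canned tuna $0.0075, brown rice $0.0079, bell pepper $0.0080.
Take 1 serving of cottage cheese: +193.0 mg potassium for $0.85 (total $0.85, still need 401.0 mg).
Take 1.823 servings of canned tuna: +401.0 mg potassium for $3.01 (total $3.86, still need 0.0 mg).
Greedy by cheapest-per-mg is optimal for a single linear constraint, so the minimum cost is $3.86.

$3.86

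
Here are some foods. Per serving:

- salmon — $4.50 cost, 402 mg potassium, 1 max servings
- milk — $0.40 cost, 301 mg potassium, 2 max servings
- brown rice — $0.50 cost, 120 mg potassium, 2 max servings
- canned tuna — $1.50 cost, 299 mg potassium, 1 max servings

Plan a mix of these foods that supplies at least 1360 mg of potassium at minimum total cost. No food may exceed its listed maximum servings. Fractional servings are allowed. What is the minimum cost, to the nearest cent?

Cost per mg of potassium: milk $0.0013, brown rice $0.0042, canned tuna $0.0050, salmon $0.0112.
Take 2 servings of milk: +602.0 mg potassium for $0.80 (total $0.80, still need 758.0 mg).
Take 2 servings of brown rice: +240.0 mg potassium for $1.00 (total $1.80, still need 518.0 mg).
Take 1 serving of canned tuna: +299.0 mg potassium for $1.50 (total $3.30, still need 219.0 mg).
Take 0.5448 servings of salmon: +219.0 mg potassium for $2.45 (total $5.75, still need 0.0 mg).
Filling from the cheapest source first is optimal under one linear minimum: $5.75.

$5.75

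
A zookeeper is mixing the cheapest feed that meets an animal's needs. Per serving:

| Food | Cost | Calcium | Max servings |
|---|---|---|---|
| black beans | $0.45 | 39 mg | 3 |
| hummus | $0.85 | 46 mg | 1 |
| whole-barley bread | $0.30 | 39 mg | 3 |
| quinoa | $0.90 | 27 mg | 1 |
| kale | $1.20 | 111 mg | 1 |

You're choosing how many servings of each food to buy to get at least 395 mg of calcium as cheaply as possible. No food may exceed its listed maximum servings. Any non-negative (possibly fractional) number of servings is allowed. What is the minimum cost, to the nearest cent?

$4.43

Cost per mg of calcium: whole-barley bread $0.0077, kale $0.0108, black beans $0.0115, hummus $0.0185, quinoa $0.0333.
Take 3 servings of whole-barley bread: +117.0 mg calcium for $0.90 (total $0.90, still need 278.0 mg).
Take 1 serving of kale: +111.0 mg calcium for $1.20 (total $2.10, still need 167.0 mg).
Take 3 servings of black beans: +117.0 mg calcium for $1.35 (total $3.45, still need 50.0 mg).
Take 1 serving of hummus: +46.0 mg calcium for $0.85 (total $4.30, still need 4.0 mg).
Take 0.1481 servings of quinoa: +4.0 mg calcium for $0.13 (total $4.43, still need 0.0 mg).
Filling from the cheapest source first is optimal under one linear minimum: $4.43.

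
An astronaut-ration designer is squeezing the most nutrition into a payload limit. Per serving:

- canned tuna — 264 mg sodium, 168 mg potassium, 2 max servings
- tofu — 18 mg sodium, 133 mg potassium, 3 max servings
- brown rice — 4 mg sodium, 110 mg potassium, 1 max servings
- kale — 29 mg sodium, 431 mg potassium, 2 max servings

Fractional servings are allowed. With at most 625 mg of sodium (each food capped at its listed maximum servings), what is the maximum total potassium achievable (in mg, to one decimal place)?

Potassium per mg sodium: brown rice 27.5, kale 14.86, tofu 7.389, canned tuna 0.6364.
Take 1 serving of brown rice: uses 4 mg sodium, +110.0 mg potassium (running total 110.0 mg).
Take 2 servings of kale: uses 58 mg sodium, +862.0 mg potassium (running total 972.0 mg).
Take 3 servings of tofu: uses 54 mg sodium, +399.0 mg potassium (running total 1371.0 mg).
Take 1.928 servings of canned tuna: uses 509 mg sodium, +323.9 mg potassium (running total 1694.9 mg).
Greedy by best ratio exhausts the sodium allowance optimally: 1694.9 mg.

1694.9 mg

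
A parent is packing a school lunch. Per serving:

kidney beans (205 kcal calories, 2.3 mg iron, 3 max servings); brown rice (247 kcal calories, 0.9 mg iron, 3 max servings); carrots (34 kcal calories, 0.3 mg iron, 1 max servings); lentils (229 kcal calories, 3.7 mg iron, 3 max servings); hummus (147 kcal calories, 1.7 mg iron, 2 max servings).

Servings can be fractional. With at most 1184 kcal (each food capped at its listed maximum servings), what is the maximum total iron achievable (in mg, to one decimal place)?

Iron per kcal: lentils 0.01616, hummus 0.01156, kidney beans 0.01122, carrots 0.008824, brown rice 0.003644.
Take 3 servings of lentils: uses 687 kcal, +11.1 mg iron (running total 11.1 mg).
Take 2 servings of hummus: uses 294 kcal, +3.4 mg iron (running total 14.5 mg).
Take 0.9902 servings of kidney beans: uses 203 kcal, +2.3 mg iron (running total 16.8 mg).
Greedy by best ratio exhausts the calories allowance optimally: 16.8 mg.

16.8 mg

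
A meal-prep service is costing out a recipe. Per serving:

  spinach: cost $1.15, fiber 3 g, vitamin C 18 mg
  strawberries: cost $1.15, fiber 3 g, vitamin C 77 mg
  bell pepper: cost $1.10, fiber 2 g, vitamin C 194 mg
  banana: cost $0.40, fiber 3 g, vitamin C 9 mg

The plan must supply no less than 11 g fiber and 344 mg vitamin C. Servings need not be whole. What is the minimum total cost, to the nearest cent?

Two binding constraints pin down two serving amounts, so the optimal mix uses at most two foods. The candidates are each food alone (scaled to the tighter of fiber/vitamin C) and each pair with both constraints tight.
spinach only: max(11/3, 344/18) = 19.11 servings → $21.98.
strawberries only: max(11/3, 344/77) = 4.468 servings → $5.14.
bell pepper only: max(11/2, 344/194) = 5.5 servings → $6.05.
banana only: max(11/3, 344/9) = 38.22 servings → $15.29.
spinach + strawberries with both targets exact would need a negative amount; discard.
spinach + bell pepper with both tight: 2.648 servings and 1.527 servings → $4.73.
spinach + banana with both targets exact would need a negative amount; discard.
strawberries + bell pepper with both tight: 3.379 servings and 0.4322 servings → $4.36.
strawberries + banana: the both-tight solution has a negative serving — not a feasible corner.
bell pepper + banana with both tight: 1.654 servings and 2.564 servings → $2.85.
So the least-cost plan costs $2.85.

$2.85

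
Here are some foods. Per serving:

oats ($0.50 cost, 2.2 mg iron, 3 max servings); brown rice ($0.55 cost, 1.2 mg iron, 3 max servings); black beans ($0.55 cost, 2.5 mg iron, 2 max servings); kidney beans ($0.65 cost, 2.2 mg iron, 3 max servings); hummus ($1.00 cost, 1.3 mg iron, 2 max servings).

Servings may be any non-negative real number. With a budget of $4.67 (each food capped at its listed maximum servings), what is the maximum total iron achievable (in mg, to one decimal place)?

18.5 mg

Iron per dollar: black beans 4.545, oats 4.4, kidney beans 3.385, brown rice 2.182, hummus 1.3.
Take 2 servings of black beans: spends $1.10, +5.0 mg iron (running total 5.0 mg).
Take 3 servings of oats: spends $1.50, +6.6 mg iron (running total 11.6 mg).
Take 3 servings of kidney beans: spends $1.95, +6.6 mg iron (running total 18.2 mg).
Take 0.2182 servings of brown rice: spends $0.12, +0.3 mg iron (running total 18.5 mg).
Filling greedily by iron-per-dollar is optimal for one linear limit, giving 18.5 mg.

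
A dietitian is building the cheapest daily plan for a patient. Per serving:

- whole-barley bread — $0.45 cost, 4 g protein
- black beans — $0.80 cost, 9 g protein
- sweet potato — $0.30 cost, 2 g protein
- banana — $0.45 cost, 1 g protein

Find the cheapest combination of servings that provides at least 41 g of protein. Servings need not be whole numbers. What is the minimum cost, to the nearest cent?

Cost per g of protein: black beans $0.0889, whole-barley bread $0.1125, sweet potato $0.1500, banana $0.4500.
With no serving limits, use only black beans: 41 g / 9 g = 4.556 servings × $0.80 = $3.64.

$3.64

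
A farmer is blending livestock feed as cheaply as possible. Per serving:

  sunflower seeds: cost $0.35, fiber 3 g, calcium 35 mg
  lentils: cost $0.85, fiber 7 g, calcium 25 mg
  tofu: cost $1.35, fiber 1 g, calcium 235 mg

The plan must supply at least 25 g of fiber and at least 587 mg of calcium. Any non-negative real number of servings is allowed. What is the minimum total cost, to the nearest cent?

$4.55

At the optimum either one food covers both requirements or two foods hit both targets exactly; no other combination can be cheaper.
sunflower seeds only: max(25/3, 587/35) = 16.77 servings → $5.87.
lentils only: max(25/7, 587/25) = 23.48 servings → $19.96.
tofu only: max(25/1, 587/235) = 25 servings → $33.75.
sunflower seeds + lentils: intersection lies outside the first quadrant.
sunflower seeds + tofu with both tight: 7.893 servings and 1.322 servings → $4.55.
lentils + tofu with both tight: 3.264 servings and 2.151 servings → $5.68.
The minimum over all feasible corners is $4.55.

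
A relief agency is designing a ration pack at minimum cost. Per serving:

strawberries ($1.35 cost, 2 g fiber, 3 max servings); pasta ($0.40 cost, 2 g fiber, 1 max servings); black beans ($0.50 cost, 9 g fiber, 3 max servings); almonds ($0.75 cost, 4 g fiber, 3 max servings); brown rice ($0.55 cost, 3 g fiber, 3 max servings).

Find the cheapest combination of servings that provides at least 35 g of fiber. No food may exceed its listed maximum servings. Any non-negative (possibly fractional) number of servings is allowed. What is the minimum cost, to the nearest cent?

$2.97

Cost per g of fiber: black beans $0.0556, brown rice $0.1833, almonds $0.1875, pasta $0.2000, strawberries $0.6750.
Take 3 servings of black beans: +27.0 g fiber for $1.50 (total $1.50, still need 8.0 g).
Take 2.667 servings of brown rice: +8.0 g fiber for $1.47 (total $2.97, still need 0.0 g).
Greedy by cheapest-per-g is optimal for a single linear constraint, so the minimum cost is $2.97.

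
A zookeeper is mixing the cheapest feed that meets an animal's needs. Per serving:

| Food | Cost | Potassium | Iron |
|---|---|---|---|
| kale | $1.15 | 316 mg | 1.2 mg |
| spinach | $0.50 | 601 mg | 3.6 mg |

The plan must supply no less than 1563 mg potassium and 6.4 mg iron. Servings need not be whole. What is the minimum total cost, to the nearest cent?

An LP optimum is at a vertex; with two nutrient constraints at most two foods are used. Check each candidate.
kale only: max(1563/316, 6.4/1.2) = 5.333 servings → $6.13.
spinach only: max(1563/601, 6.4/3.6) = 2.601 servings → $1.30.
kale + spinach with both tight: 4.276 servings and 0.3525 servings → $5.09.
So the least-cost plan costs $1.30.

$1.30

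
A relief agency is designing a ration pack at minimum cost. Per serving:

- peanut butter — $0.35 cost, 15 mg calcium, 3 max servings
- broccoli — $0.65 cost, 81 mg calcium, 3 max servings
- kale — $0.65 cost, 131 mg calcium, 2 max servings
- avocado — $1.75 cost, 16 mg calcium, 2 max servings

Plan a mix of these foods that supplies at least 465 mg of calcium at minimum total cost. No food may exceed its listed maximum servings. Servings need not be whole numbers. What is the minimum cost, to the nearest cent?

$2.93

Cost per mg of calcium: kale $0.0050, broccoli $0.0080, peanut butter $0.0233, avocado $0.1094.
Take 2 servings of kale: +262.0 mg calcium for $1.30 (total $1.30, still need 203.0 mg).
Take 2.506 servings of broccoli: +203.0 mg calcium for $1.63 (total $2.93, still need 0.0 mg).
Greedy by cheapest-per-mg is optimal for a single linear constraint, so the minimum cost is $2.93.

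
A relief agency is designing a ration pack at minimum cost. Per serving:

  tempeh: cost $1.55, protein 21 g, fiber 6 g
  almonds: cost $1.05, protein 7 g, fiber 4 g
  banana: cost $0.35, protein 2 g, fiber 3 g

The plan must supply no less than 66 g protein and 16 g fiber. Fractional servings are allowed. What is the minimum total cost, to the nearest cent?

$4.87

At the optimum either one food covers both requirements or two foods hit both targets exactly; no other combination can be cheaper.
tempeh only: max(66/21, 16/6) = 3.143 servings → $4.87.
almonds only: max(66/7, 16/4) = 9.429 servings → $9.90.
banana only: max(66/2, 16/3) = 33 servings → $11.55.
tempeh + almonds with both targets exact would need a negative amount; discard.
tempeh + banana with both targets exact would need a negative amount; discard.
almonds + banana: the both-tight solution has a negative serving — not a feasible corner.
Cheapest feasible corner: $4.87.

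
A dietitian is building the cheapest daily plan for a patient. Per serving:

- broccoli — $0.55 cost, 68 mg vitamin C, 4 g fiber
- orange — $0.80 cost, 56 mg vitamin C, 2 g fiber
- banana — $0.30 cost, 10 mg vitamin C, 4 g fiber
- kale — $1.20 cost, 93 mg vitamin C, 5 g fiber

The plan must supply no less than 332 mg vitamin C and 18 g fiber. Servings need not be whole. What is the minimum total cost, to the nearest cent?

A basic optimal solution has at most two foods positive. Try each food alone and each pair with both targets met exactly.
broccoli only: max(332/68, 18/4) = 4.882 servings → $2.69.
orange only: max(332/56, 18/2) = 9 servings → $7.20.
banana only: max(332/10, 18/4) = 33.2 servings → $9.96.
kale only: max(332/93, 18/5) = 3.6 servings → $4.32.
broccoli + orange with both tight: 3.909 servings and 1.182 servings → $3.10.
broccoli + banana: the both-tight solution has a negative serving — not a feasible corner.
broccoli + kale with both tight: 0.4375 servings and 3.25 servings → $4.14.
orange + banana with both tight: 5.627 servings and 1.686 servings → $5.01.
orange + kale with both targets exact would need a negative amount; discard.
banana + kale with both tight: 0.04348 servings and 3.565 servings → $4.29.
The minimum over all feasible corners is $2.69.

$2.69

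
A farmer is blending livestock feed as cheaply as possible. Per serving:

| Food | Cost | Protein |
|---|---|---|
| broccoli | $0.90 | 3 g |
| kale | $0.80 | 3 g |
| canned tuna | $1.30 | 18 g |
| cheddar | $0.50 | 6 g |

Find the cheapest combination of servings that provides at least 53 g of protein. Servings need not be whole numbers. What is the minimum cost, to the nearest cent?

Cost per g of protein: canned tuna $0.0722, cheddar $0.0833, kale $0.2667, broccoli $0.3000.
With no serving limits, use only canned tuna: 53 g / 18 g = 2.944 servings × $1.30 = $3.83.

$3.83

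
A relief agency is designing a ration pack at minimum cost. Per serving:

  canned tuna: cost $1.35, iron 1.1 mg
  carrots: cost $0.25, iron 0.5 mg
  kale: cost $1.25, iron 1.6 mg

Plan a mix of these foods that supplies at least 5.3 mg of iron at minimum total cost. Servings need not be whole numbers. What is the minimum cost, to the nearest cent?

Cost per mg of iron: carrots $0.5000, kale $0.7812, canned tuna $1.2273.
With no serving limits, use only carrots: 5.3 mg / 0.5 mg = 10.6 servings × $0.25 = $2.65.

$2.65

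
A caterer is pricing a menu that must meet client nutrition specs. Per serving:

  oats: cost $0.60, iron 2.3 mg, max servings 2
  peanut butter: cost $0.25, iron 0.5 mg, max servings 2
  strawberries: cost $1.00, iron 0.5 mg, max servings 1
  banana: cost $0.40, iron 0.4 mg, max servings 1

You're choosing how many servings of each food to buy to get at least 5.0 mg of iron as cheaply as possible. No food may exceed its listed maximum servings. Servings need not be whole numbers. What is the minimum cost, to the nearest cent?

$1.40

Cost per mg of iron: oats $0.2609, peanut butter $0.5000, banana $1.0000, strawberries $2.0000.
Take 2 servings of oats: +4.6 mg iron for $1.20 (total $1.20, still need 0.4 mg).
Take 0.8 servings of peanut butter: +0.4 mg iron for $0.20 (total $1.40, still need 0.0 mg).
Greedy by cheapest-per-mg is optimal for a single linear constraint, so the minimum cost is $1.40.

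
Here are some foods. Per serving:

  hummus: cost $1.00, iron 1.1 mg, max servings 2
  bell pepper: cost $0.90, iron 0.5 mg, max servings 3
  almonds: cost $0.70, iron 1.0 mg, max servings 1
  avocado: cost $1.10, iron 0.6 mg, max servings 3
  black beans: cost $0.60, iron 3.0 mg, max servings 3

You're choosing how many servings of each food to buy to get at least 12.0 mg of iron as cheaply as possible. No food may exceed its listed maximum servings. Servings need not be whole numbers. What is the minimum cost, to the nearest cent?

$4.32

Cost per mg of iron: black beans $0.2000, almonds $0.7000, hummus $0.9091, bell pepper $1.8000, avocado $1.8333.
Take 3 servings of black beans: +9.0 mg iron for $1.80 (total $1.80, still need 3.0 mg).
Take 1 serving of almonds: +1.0 mg iron for $0.70 (total $2.50, still need 2.0 mg).
Take 1.818 servings of hummus: +2.0 mg iron for $1.82 (total $4.32, still need 0.0 mg).
Filling from the cheapest source first is optimal under one linear minimum: $4.32.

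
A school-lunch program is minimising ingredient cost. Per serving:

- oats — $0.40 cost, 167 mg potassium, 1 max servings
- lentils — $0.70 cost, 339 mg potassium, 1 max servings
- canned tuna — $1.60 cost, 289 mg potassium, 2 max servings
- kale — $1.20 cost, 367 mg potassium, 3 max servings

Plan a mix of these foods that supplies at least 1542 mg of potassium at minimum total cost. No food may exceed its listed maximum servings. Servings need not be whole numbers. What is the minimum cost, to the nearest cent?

Cost per mg of potassium: lentils $0.0021, oats $0.0024, kale $0.0033, canned tuna $0.0055.
Take 1 serving of lentils: +339.0 mg potassium for $0.70 (total $0.70, still need 1203.0 mg).
Take 1 serving of oats: +167.0 mg potassium for $0.40 (total $1.10, still need 1036.0 mg).
Take 2.823 servings of kale: +1036.0 mg potassium for $3.39 (total $4.49, still need 0.0 mg).
Filling from the cheapest source first is optimal under one linear minimum: $4.49.

$4.49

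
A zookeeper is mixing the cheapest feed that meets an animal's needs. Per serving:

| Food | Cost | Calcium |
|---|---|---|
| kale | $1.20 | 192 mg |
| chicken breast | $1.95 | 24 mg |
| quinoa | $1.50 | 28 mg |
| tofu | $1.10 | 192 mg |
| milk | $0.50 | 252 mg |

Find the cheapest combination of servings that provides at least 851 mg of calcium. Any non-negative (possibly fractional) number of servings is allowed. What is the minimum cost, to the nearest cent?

Cost per mg of calcium: milk $0.0020, tofu $0.0057, kale $0.0063, quinoa $0.0536, chicken breast $0.0813.
With no serving limits, use only milk: 851 mg / 252 mg = 3.377 servings × $0.50 = $1.69.

$1.69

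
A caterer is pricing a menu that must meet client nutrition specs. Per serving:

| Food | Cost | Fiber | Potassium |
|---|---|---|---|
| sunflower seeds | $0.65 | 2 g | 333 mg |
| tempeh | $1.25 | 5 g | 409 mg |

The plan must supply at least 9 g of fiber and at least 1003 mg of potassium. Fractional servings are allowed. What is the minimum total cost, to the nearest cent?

With two linear requirements the optimum uses one or two foods; enumerate the corners.
sunflower seeds only: max(9/2, 1003/333) = 4.5 servings → $2.92.
tempeh only: max(9/5, 1003/409) = 2.452 servings → $3.07.
sunflower seeds + tempeh with both tight: 1.575 servings and 1.17 servings → $2.49.
Cheapest feasible corner: $2.49.

$2.49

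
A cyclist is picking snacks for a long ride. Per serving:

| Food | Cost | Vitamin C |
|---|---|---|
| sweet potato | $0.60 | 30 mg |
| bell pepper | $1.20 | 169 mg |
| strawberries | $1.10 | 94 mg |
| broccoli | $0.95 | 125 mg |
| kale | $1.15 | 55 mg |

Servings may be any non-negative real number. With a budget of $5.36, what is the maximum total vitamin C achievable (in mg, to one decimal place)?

754.9 mg

Vitamin C per dollar: bell pepper 140.8, broccoli 131.6, strawberries 85.45, sweet potato 50, kale 47.83.
With no serving limits, spend the whole cost allowance on bell pepper: $5.36 / $1.20 × 169 mg = 754.9 mg.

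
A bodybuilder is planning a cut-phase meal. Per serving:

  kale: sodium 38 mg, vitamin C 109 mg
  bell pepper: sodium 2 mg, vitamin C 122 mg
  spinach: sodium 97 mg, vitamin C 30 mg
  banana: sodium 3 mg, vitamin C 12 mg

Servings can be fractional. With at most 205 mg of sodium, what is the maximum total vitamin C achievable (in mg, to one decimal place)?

12505.0 mg

Vitamin C per mg sodium: bell pepper 61, banana 4, kale 2.868, spinach 0.3093.
With no serving limits, spend the whole sodium allowance on bell pepper: 205 mg / 2 mg × 122 mg = 12505.0 mg.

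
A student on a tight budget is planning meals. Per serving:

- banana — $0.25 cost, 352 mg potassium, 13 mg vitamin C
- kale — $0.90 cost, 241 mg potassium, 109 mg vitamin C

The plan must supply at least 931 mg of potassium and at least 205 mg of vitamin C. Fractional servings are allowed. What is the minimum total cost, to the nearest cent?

With two linear requirements the optimum uses one or two foods; enumerate the corners.
banana only: max(931/352, 205/13) = 15.77 servings → $3.94.
kale only: max(931/241, 205/109) = 3.863 servings → $3.48.
banana + kale with both tight: 1.478 servings and 1.704 servings → $1.90.
Cheapest feasible corner: $1.90.

$1.90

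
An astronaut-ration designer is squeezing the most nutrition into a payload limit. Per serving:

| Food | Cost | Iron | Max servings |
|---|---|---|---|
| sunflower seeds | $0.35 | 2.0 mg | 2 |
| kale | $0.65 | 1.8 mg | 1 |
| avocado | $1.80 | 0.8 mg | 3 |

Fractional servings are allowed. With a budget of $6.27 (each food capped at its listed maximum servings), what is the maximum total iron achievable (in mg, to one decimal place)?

Iron per dollar: sunflower seeds 5.714, kale 2.769, avocado 0.4444.
Take 2 servings of sunflower seeds: spends $0.70, +4.0 mg iron (running total 4.0 mg).
Take 1 serving of kale: spends $0.65, +1.8 mg iron (running total 5.8 mg).
Take 2.733 servings of avocado: spends $4.92, +2.2 mg iron (running total 8.0 mg).
Filling greedily by iron-per-dollar is optimal for one linear limit, giving 8.0 mg.

8.0 mg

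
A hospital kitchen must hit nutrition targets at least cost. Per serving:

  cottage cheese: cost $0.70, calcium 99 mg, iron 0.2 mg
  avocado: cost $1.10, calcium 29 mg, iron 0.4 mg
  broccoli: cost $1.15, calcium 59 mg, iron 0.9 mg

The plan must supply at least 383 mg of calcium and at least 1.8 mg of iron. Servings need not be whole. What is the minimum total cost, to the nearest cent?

$3.67

The cheapest plan sits at a corner of the feasible region — with two constraints it uses at most two foods.
cottage cheese only: max(383/99, 1.8/0.2) = 9 servings → $6.30.
avocado only: max(383/29, 1.8/0.4) = 13.21 servings → $14.53.
broccoli only: max(383/59, 1.8/0.9) = 6.492 servings → $7.47.
cottage cheese + avocado with both tight: 2.988 servings and 3.006 servings → $5.40.
cottage cheese + broccoli with both tight: 3.085 servings and 1.314 servings → $3.67.
avocado + broccoli: the both-tight solution has a negative serving — not a feasible corner.
Cheapest feasible corner: $3.67.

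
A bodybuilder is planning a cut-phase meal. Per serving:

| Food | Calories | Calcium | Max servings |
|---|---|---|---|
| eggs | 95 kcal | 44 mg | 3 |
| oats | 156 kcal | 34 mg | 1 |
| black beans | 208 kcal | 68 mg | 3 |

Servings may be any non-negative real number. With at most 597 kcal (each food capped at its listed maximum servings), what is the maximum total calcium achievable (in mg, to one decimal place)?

234.0 mg

Calcium per kcal: eggs 0.4632, black beans 0.3269, oats 0.2179.
Take 3 servings of eggs: uses 285 kcal, +132.0 mg calcium (running total 132.0 mg).
Take 1.5 servings of black beans: uses 312 kcal, +102.0 mg calcium (running total 234.0 mg).
Filling greedily by calcium-per-kcal is optimal for one linear limit, giving 234.0 mg.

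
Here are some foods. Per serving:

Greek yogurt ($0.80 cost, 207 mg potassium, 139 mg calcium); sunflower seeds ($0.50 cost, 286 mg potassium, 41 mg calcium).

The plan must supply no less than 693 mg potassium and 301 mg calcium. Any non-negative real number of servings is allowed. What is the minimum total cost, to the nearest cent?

For a min-cost LP with two ≥-constraints, a basic feasible solution has at most two positive variables.
Greek yogurt only: max(693/207, 301/139) = 3.348 servings → $2.68.
sunflower seeds only: max(693/286, 301/41) = 7.341 servings → $3.67.
Greek yogurt + sunflower seeds with both tight: 1.845 servings and 1.088 servings → $2.02.
Cheapest feasible corner: $2.02.

$2.02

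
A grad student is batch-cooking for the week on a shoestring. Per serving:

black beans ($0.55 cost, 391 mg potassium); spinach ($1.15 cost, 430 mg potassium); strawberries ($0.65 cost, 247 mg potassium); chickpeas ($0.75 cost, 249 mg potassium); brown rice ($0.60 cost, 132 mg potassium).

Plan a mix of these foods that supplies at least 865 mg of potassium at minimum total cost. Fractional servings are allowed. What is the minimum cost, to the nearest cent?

Cost per mg of potassium: black beans $0.0014, strawberries $0.0026, spinach $0.0027, chickpeas $0.0030, brown rice $0.0045.
With no serving limits, use only black beans: 865 mg / 391 mg = 2.212 servings × $0.55 = $1.22.

$1.22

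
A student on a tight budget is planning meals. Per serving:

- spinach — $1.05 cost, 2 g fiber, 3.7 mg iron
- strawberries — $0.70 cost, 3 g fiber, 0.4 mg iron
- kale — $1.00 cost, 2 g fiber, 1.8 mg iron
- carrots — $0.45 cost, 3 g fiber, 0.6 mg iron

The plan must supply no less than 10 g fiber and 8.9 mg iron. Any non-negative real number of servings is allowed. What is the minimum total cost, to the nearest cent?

$3.07

For a min-cost LP with two ≥-constraints, a basic feasible solution has at most two positive variables.
spinach only: max(10/2, 8.9/3.7) = 5 servings → $5.25.
strawberries only: max(10/3, 8.9/0.4) = 22.25 servings → $15.57.
kale only: max(10/2, 8.9/1.8) = 5 servings → $5.00.
carrots only: max(10/3, 8.9/0.6) = 14.83 servings → $6.67.
spinach + strawberries with both tight: 2.204 servings and 1.864 servings → $3.62.
spinach + kale: the both-tight solution has a negative serving — not a feasible corner.
spinach + carrots with both tight: 2.091 servings and 1.939 servings → $3.07.
strawberries + kale with both tight: 0.04348 servings and 4.935 servings → $4.97.
strawberries + carrots: intersection lies outside the first quadrant.
kale + carrots with both tight: 4.929 servings and 0.04762 servings → $4.95.
The minimum over all feasible corners is $3.07.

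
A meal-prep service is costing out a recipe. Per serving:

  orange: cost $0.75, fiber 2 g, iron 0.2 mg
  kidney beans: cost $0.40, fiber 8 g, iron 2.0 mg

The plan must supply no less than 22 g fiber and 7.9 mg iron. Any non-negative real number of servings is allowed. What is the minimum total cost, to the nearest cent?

$1.58

Two binding constraints pin down two serving amounts, so the optimal mix uses at most two foods. The candidates are each food alone (scaled to the tighter of fiber/iron) and each pair with both constraints tight.
orange only: max(22/2, 7.9/0.2) = 39.5 servings → $29.62.
kidney beans only: max(22/8, 7.9/2.0) = 3.95 servings → $1.58.
orange + kidney beans with both targets exact would need a negative amount; discard.
So the least-cost plan costs $1.58.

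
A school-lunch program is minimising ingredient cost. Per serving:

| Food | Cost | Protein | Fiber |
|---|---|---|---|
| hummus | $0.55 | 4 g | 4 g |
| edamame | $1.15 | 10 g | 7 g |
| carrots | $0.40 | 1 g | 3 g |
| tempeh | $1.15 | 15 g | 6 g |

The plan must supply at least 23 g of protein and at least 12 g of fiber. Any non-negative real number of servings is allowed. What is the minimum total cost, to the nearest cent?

hummus only: max(23/4, 12/4) = 5.75 servings → $3.16.
edamame only: max(23/10, 12/7) = 2.3 servings → $2.65.
carrots only: max(23/1, 12/3) = 23 servings → $9.20.
tempeh only: max(23/15, 12/6) = 2 servings → $2.30.
hummus + edamame with both targets exact would need a negative amount; discard.
hummus + carrots: the both-tight solution has a negative serving — not a feasible corner.
hummus + tempeh with both tight: 1.167 servings and 1.222 servings → $2.05.
edamame + carrots: the both-tight solution has a negative serving — not a feasible corner.
edamame + tempeh with both tight: 0.9333 servings and 0.9111 servings → $2.12.
carrots + tempeh with both tight: 1.077 servings and 1.462 servings → $2.11.
So the least-cost plan costs $2.05.

$2.05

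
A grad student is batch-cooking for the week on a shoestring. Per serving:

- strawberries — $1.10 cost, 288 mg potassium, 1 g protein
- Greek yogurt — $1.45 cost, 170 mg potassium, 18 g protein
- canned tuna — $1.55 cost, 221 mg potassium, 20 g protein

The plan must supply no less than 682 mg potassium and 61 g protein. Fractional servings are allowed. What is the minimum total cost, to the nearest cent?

For a min-cost LP with two ≥-constraints, a basic feasible solution has at most two positive variables.
strawberries only: max(682/288, 61/1) = 61 servings → $67.10.
Greek yogurt only: max(682/170, 61/18) = 4.012 servings → $5.82.
canned tuna only: max(682/221, 61/20) = 3.086 servings → $4.78.
strawberries + Greek yogurt with both tight: 0.3801 servings and 3.368 servings → $5.30.
strawberries + canned tuna with both tight: 0.02871 servings and 3.049 servings → $4.76.
Greek yogurt + canned tuna: intersection lies outside the first quadrant.
So the least-cost plan costs $4.76.

$4.76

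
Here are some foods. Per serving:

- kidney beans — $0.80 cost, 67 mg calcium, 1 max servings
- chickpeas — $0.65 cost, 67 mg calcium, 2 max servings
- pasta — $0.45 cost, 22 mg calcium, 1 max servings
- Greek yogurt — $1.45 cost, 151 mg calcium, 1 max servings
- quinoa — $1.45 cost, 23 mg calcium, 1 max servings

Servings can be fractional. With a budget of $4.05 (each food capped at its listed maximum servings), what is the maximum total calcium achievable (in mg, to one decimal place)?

374.8 mg

Calcium per dollar: Greek yogurt 104.1, chickpeas 103.1, kidney beans 83.75, pasta 48.89, quinoa 15.86.
Take 1 serving of Greek yogurt: spends $1.45, +151.0 mg calcium (running total 151.0 mg).
Take 2 servings of chickpeas: spends $1.30, +134.0 mg calcium (running total 285.0 mg).
Take 1 serving of kidney beans: spends $0.80, +67.0 mg calcium (running total 352.0 mg).
Take 1 serving of pasta: spends $0.45, +22.0 mg calcium (running total 374.0 mg).
Take 0.03448 servings of quinoa: spends $0.05, +0.8 mg calcium (running total 374.8 mg).
Greedy by best ratio exhausts the cost allowance optimally: 374.8 mg.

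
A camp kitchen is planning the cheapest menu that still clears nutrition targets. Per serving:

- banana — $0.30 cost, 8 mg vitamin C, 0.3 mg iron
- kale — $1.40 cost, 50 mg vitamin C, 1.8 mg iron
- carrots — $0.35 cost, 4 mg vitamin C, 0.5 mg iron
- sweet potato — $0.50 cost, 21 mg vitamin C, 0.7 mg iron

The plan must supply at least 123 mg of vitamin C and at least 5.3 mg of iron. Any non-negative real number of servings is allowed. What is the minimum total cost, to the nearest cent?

This is a tiny linear program; its minimum lies at a vertex of the feasible set. List the vertices and price them.
banana only: max(123/8, 5.3/0.3) = 17.67 servings → $5.30.
kale only: max(123/50, 5.3/1.8) = 2.944 servings → $4.12.
carrots only: max(123/4, 5.3/0.5) = 30.75 servings → $10.76.
sweet potato only: max(123/21, 5.3/0.7) = 7.571 servings → $3.79.
banana + kale: the both-tight solution has a negative serving — not a feasible corner.
banana + carrots with both tight: 14.39 servings and 1.964 servings → $5.01.
banana + sweet potato: the both-tight solution has a negative serving — not a feasible corner.
kale + carrots with both tight: 2.264 servings and 2.449 servings → $4.03.
kale + sweet potato: the both-tight solution has a negative serving — not a feasible corner.
carrots + sweet potato with both tight: 3.273 servings and 5.234 servings → $3.76.
Cheapest feasible corner: $3.76.

$3.76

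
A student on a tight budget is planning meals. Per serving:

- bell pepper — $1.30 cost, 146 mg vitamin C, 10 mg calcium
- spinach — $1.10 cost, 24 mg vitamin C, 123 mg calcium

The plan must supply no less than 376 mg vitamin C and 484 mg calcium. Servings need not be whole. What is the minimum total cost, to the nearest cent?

The cheapest plan sits at a corner of the feasible region — with two constraints it uses at most two foods.
bell pepper only: max(376/146, 484/10) = 48.4 servings → $62.92.
spinach only: max(376/24, 484/123) = 15.67 servings → $17.23.
bell pepper + spinach with both tight: 1.955 servings and 3.776 servings → $6.69.
The minimum over all feasible corners is $6.69.

$6.69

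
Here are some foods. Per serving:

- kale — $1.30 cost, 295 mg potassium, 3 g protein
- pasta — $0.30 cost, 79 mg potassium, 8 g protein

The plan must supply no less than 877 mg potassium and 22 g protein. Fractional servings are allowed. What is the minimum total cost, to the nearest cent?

$3.33

Compare the cost at each extreme point of the feasible region.
kale only: max(877/295, 22/3) = 7.333 servings → $9.53.
pasta only: max(877/79, 22/8) = 11.1 servings → $3.33.
kale + pasta with both tight: 2.486 servings and 1.818 servings → $3.78.
Cheapest feasible corner: $3.33.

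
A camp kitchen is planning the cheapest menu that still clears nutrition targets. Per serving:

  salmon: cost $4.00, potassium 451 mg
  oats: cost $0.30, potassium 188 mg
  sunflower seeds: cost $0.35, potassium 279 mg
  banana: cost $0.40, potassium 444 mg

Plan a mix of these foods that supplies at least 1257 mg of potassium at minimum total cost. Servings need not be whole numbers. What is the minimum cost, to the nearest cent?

$1.13

Cost per mg of potassium: banana $0.0009, sunflower seeds $0.0013, oats $0.0016, salmon $0.0089.
With no serving limits, use only banana: 1257 mg / 444 mg = 2.831 servings × $0.40 = $1.13.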